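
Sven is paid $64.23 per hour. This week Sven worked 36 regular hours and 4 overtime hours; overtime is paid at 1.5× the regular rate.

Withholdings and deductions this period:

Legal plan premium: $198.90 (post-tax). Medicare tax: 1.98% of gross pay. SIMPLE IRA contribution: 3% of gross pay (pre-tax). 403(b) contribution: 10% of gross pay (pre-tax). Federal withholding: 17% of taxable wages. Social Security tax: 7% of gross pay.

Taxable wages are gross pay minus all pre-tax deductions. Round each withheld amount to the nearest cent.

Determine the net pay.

Regular pay: 36 × $64.23 = $2,312.28
Overtime pay: 4 × $64.23 × 1.5 = $385.38
Gross pay = $2,312.28 + $385.38 = $2,697.66
403(b) contribution: $2,697.66 × 0.1 = $269.77
SIMPLE IRA contribution: $2,697.66 × 0.03 = $80.93
Pre-tax total = $269.77 + $80.93 = $350.70
Taxable wages = $2,697.66 − $350.70 = $2,346.96
Federal withholding: $2,346.96 × 0.17 = $398.98
Medicare tax: $2,697.66 × 0.0198 = $53.41
Social Security tax: $2,697.66 × 0.07 = $188.84
Legal plan premium: $198.90
Total deductions = $269.77 + $80.93 + $398.98 + $53.41 + $188.84 + $198.90 = $1,190.83
Net pay = $2,697.66 − $1,190.83 = $1,506.83

$1,506.83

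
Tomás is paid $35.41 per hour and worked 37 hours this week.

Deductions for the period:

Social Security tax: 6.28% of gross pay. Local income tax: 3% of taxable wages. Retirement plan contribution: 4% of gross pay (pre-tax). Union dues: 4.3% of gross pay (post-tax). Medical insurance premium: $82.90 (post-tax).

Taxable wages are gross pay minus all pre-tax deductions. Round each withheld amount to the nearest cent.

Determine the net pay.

$998.51

Gross pay: 37 × $35.41 = $1,310.17
Retirement plan contribution: $1,310.17 × 0.04 = $52.41
Taxable wages = $1,310.17 − $52.41 = $1,257.76
Local income tax: $1,257.76 × 0.03 = $37.73
Social Security tax: $1,310.17 × 0.0628 = $82.28
Union dues: $1,310.17 × 0.043 = $56.34
Medical insurance premium: $82.90
Total deductions = $52.41 + $37.73 + $82.28 + $56.34 + $82.90 = $311.66
Net pay = $1,310.17 − $311.66 = $998.51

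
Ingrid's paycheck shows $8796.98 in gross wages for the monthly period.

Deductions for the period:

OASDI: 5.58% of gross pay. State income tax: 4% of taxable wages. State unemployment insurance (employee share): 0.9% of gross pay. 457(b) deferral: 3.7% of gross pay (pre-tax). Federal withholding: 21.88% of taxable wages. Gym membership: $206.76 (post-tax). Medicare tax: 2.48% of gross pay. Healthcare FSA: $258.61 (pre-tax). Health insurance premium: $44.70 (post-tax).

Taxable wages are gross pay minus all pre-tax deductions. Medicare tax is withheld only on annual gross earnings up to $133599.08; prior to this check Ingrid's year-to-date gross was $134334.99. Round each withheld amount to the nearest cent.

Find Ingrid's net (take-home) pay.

$5265.88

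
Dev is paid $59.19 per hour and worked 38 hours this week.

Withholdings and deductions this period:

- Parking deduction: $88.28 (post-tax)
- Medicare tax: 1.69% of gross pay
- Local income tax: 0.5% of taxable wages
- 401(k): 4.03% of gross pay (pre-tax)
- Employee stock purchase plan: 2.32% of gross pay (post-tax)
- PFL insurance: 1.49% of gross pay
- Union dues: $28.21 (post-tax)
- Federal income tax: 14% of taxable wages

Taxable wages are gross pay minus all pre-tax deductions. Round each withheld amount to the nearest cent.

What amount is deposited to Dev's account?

$1,605.40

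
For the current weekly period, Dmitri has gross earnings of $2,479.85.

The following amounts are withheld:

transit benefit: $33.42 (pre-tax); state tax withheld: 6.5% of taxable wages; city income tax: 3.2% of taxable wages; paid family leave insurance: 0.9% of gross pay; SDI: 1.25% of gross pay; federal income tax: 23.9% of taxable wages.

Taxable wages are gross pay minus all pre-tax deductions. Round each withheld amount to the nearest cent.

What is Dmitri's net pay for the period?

$1,571.10

Transit benefit: $33.42
Taxable wages = $2,479.85 − $33.42 = $2,446.43
Federal income tax: $2,446.43 × 0.239 = $584.70
City income tax: $2,446.43 × 0.032 = $78.29
State tax withheld: $2,446.43 × 0.065 = $159.02
SDI: $2,479.85 × 0.0125 = $31.00
Paid family leave insurance: $2,479.85 × 0.009 = $22.32
Total deductions = $33.42 + $584.70 + $78.29 + $159.02 + $31.00 + $22.32 = $908.75
Net pay = $2,479.85 − $908.75 = $1,571.10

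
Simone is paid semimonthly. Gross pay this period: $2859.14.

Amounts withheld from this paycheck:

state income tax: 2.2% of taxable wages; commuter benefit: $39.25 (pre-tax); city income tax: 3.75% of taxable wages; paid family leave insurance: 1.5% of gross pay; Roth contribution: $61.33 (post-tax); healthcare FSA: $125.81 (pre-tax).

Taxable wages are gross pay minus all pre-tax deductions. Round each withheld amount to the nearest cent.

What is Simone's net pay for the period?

Commuter benefit: $39.25
Healthcare FSA: $125.81
Pre-tax total = $39.25 + $125.81 = $165.06
Taxable wages = $2859.14 − $165.06 = $2694.08
City income tax: $2694.08 × 0.0375 = $101.03
State income tax: $2694.08 × 0.022 = $59.27
Paid family leave insurance: $2859.14 × 0.015 = $42.89
Roth contribution: $61.33
Total deductions = $39.25 + $125.81 + $101.03 + $59.27 + $42.89 + $61.33 = $429.58
Net pay = $2859.14 − $429.58 = $2429.56

$2429.56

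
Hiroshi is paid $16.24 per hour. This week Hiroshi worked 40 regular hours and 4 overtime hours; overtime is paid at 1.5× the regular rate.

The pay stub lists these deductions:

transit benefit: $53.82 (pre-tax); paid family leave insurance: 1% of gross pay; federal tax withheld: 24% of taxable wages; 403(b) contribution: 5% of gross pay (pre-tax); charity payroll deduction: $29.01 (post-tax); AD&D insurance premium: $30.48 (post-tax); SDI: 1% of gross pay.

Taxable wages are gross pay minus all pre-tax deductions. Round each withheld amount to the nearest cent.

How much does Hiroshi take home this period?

$424.03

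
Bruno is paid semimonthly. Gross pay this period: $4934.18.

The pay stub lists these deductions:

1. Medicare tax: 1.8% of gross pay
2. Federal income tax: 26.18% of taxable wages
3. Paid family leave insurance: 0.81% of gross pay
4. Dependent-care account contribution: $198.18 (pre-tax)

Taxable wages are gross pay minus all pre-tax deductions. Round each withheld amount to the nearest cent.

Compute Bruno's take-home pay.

$3367.33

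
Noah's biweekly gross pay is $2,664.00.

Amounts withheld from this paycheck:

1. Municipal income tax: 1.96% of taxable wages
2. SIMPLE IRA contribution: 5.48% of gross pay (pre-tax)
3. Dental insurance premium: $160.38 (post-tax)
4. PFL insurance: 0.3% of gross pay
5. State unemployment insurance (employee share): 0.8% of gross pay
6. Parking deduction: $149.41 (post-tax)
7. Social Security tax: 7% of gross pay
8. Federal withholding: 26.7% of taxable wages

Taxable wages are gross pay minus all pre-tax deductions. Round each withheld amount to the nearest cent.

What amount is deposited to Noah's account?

SIMPLE IRA contribution: $2,664.00 × 0.0548 = $145.99
Taxable wages = $2,664.00 − $145.99 = $2,518.01
Municipal income tax: $2,518.01 × 0.0196 = $49.35
Federal withholding: $2,518.01 × 0.267 = $672.31
Social Security tax: $2,664.00 × 0.07 = $186.48
PFL insurance: $2,664.00 × 0.003 = $7.99
State unemployment insurance (employee share): $2,664.00 × 0.008 = $21.31
Dental insurance premium: $160.38
Parking deduction: $149.41
Total deductions = $145.99 + $49.35 + $672.31 + $186.48 + $7.99 + $21.31 + $160.38 + $149.41 = $1,393.22
Net pay = $2,664.00 − $1,393.22 = $1,270.78

$1,270.78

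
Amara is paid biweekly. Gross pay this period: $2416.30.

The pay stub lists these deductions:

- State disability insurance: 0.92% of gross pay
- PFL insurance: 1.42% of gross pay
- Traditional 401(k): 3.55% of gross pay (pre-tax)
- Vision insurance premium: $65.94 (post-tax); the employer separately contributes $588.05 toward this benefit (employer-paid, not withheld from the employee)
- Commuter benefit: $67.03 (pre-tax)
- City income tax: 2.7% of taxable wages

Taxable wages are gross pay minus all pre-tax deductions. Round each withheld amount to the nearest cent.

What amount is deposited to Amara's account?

$2079.90

Commuter benefit: $67.03
Traditional 401(k): $2416.30 × 0.0355 = $85.78
Pre-tax total = $67.03 + $85.78 = $152.81
Taxable wages = $2416.30 − $152.81 = $2263.49
City income tax: $2263.49 × 0.027 = $61.11
PFL insurance: $2416.30 × 0.0142 = $34.31
State disability insurance: $2416.30 × 0.0092 = $22.23
Vision insurance premium: $65.94
(Employer's $588.05 toward vision insurance premium is not withheld from the employee.)
Total deductions = $67.03 + $85.78 + $61.11 + $34.31 + $22.23 + $65.94 = $336.40
Net pay = $2416.30 − $336.40 = $2079.90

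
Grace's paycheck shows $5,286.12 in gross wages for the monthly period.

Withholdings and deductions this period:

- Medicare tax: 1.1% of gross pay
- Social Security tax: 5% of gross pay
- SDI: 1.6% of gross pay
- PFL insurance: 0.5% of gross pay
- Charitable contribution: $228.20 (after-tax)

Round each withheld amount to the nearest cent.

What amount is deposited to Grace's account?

Medicare tax: $5,286.12 × 0.011 = $58.15
SDI: $5,286.12 × 0.016 = $84.58
Social Security tax: $5,286.12 × 0.05 = $264.31
PFL insurance: $5,286.12 × 0.005 = $26.43
Charitable contribution: $228.20
Total deductions = $58.15 + $84.58 + $264.31 + $26.43 + $228.20 = $661.67
Net pay = $5,286.12 − $661.67 = $4,624.45

$4,624.45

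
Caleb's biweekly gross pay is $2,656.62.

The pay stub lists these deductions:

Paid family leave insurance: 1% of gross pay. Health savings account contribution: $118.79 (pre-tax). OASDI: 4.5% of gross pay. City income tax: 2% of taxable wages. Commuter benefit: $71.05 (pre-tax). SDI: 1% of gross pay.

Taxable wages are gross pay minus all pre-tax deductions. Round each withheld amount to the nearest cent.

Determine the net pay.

$2,244.75

Commuter benefit: $71.05
Health savings account contribution: $118.79
Pre-tax total = $71.05 + $118.79 = $189.84
Taxable wages = $2,656.62 − $189.84 = $2,466.78
City income tax: $2,466.78 × 0.02 = $49.34
SDI: $2,656.62 × 0.01 = $26.57
Paid family leave insurance: $2,656.62 × 0.01 = $26.57
OASDI: $2,656.62 × 0.045 = $119.55
Total deductions = $71.05 + $118.79 + $49.34 + $26.57 + $26.57 + $119.55 = $411.87
Net pay = $2,656.62 − $411.87 = $2,244.75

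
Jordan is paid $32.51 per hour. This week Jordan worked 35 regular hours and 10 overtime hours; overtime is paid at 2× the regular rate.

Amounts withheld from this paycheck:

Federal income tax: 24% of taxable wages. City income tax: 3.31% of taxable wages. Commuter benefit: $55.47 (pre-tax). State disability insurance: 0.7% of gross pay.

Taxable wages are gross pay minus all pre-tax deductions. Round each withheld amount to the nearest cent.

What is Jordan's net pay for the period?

Regular pay: 35 × $32.51 = $1,137.85
Overtime pay: 10 × $32.51 × 2 = $650.20
Gross pay = $1,137.85 + $650.20 = $1,788.05
Commuter benefit: $55.47
Taxable wages = $1,788.05 − $55.47 = $1,732.58
Federal income tax: $1,732.58 × 0.24 = $415.82
City income tax: $1,732.58 × 0.0331 = $57.35
State disability insurance: $1,788.05 × 0.007 = $12.52
Total deductions = $55.47 + $415.82 + $57.35 + $12.52 = $541.16
Net pay = $1,788.05 − $541.16 = $1,246.89

$1,246.89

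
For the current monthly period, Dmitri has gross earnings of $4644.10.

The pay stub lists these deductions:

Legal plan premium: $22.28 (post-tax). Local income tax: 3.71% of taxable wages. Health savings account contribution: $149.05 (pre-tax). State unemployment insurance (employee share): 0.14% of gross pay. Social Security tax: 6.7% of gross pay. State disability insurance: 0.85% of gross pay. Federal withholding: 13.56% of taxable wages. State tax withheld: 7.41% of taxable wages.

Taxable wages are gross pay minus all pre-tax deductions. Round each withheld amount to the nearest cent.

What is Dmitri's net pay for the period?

$3006.27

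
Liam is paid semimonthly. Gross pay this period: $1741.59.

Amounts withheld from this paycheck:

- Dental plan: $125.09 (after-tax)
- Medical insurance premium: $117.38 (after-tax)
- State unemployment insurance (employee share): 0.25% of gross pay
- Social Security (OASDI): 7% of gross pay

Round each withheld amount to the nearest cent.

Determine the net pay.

State unemployment insurance (employee share): $1741.59 × 0.0025 = $4.35
Social Security (OASDI): $1741.59 × 0.07 = $121.91
Medical insurance premium: $117.38
Dental plan: $125.09
Total deductions = $4.35 + $121.91 + $117.38 + $125.09 = $368.73
Net pay = $1741.59 − $368.73 = $1372.86

$1372.86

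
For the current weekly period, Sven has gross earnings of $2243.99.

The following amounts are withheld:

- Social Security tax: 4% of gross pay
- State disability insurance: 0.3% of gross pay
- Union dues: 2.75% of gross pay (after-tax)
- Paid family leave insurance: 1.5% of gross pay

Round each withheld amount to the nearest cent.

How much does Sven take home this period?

$2052.13

Social Security tax: $2243.99 × 0.04 = $89.76
Paid family leave insurance: $2243.99 × 0.015 = $33.66
State disability insurance: $2243.99 × 0.003 = $6.73
Union dues: $2243.99 × 0.0275 = $61.71
Total deductions = $89.76 + $33.66 + $6.73 + $61.71 = $191.86
Net pay = $2243.99 − $191.86 = $2052.13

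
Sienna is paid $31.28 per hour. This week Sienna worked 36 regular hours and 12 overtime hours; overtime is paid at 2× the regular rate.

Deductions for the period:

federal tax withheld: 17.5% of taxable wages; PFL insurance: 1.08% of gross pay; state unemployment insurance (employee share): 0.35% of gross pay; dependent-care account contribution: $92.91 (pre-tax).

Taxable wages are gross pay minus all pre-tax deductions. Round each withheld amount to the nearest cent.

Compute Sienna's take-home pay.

Regular pay: 36 × $31.28 = $1,126.08
Overtime pay: 12 × $31.28 × 2 = $750.72
Gross pay = $1,126.08 + $750.72 = $1,876.80
Dependent-care account contribution: $92.91
Taxable wages = $1,876.80 − $92.91 = $1,783.89
Federal tax withheld: $1,783.89 × 0.175 = $312.18
State unemployment insurance (employee share): $1,876.80 × 0.0035 = $6.57
PFL insurance: $1,876.80 × 0.0108 = $20.27
Total deductions = $92.91 + $312.18 + $6.57 + $20.27 = $431.93
Net pay = $1,876.80 − $431.93 = $1,444.87

$1,444.87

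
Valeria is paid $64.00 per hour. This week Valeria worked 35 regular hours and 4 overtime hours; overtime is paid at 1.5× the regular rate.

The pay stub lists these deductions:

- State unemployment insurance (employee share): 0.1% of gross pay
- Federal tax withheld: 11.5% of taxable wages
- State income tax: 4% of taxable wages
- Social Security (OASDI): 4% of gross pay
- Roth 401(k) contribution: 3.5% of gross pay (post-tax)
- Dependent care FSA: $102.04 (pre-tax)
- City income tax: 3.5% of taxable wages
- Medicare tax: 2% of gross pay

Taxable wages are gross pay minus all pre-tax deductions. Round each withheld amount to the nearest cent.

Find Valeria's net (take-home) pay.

Regular pay: 35 × $64.00 = $2,240.00
Overtime pay: 4 × $64.00 × 1.5 = $384.00
Gross pay = $2,240.00 + $384.00 = $2,624.00
Dependent care FSA: $102.04
Taxable wages = $2,624.00 − $102.04 = $2,521.96
City income tax: $2,521.96 × 0.035 = $88.27
State income tax: $2,521.96 × 0.04 = $100.88
Federal tax withheld: $2,521.96 × 0.115 = $290.03
Social Security (OASDI): $2,624.00 × 0.04 = $104.96
State unemployment insurance (employee share): $2,624.00 × 0.001 = $2.62
Medicare tax: $2,624.00 × 0.02 = $52.48
Roth 401(k) contribution: $2,624.00 × 0.035 = $91.84
Total deductions = $102.04 + $88.27 + $100.88 + $290.03 + $104.96 + $2.62 + $52.48 + $91.84 = $833.12
Net pay = $2,624.00 − $833.12 = $1,790.88

$1,790.88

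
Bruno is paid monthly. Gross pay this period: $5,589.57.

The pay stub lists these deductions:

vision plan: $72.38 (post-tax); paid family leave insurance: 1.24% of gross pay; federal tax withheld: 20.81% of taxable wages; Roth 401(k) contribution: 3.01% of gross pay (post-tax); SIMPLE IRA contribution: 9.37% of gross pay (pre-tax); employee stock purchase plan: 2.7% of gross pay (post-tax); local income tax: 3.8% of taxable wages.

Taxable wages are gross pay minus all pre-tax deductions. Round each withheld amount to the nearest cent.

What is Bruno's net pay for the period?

SIMPLE IRA contribution: $5,589.57 × 0.0937 = $523.74
Taxable wages = $5,589.57 − $523.74 = $5,065.83
Local income tax: $5,065.83 × 0.038 = $192.50
Federal tax withheld: $5,065.83 × 0.2081 = $1,054.20
Paid family leave insurance: $5,589.57 × 0.0124 = $69.31
Roth 401(k) contribution: $5,589.57 × 0.0301 = $168.25
Employee stock purchase plan: $5,589.57 × 0.027 = $150.92
Vision plan: $72.38
Total deductions = $523.74 + $192.50 + $1,054.20 + $69.31 + $168.25 + $150.92 + $72.38 = $2,231.30
Net pay = $5,589.57 − $2,231.30 = $3,358.27

$3,358.27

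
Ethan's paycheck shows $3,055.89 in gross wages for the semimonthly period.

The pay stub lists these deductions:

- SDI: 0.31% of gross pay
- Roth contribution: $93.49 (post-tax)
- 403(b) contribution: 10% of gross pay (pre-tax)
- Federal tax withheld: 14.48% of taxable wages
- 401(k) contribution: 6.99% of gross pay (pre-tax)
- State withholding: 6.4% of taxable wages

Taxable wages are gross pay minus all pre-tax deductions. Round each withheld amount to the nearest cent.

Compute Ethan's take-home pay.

403(b) contribution: $3,055.89 × 0.1 = $305.59
401(k) contribution: $3,055.89 × 0.0699 = $213.61
Pre-tax total = $305.59 + $213.61 = $519.20
Taxable wages = $3,055.89 − $519.20 = $2,536.69
Federal tax withheld: $2,536.69 × 0.1448 = $367.31
State withholding: $2,536.69 × 0.064 = $162.35
SDI: $3,055.89 × 0.0031 = $9.47
Roth contribution: $93.49
Total deductions = $305.59 + $213.61 + $367.31 + $162.35 + $9.47 + $93.49 = $1,151.82
Net pay = $3,055.89 − $1,151.82 = $1,904.07

$1,904.07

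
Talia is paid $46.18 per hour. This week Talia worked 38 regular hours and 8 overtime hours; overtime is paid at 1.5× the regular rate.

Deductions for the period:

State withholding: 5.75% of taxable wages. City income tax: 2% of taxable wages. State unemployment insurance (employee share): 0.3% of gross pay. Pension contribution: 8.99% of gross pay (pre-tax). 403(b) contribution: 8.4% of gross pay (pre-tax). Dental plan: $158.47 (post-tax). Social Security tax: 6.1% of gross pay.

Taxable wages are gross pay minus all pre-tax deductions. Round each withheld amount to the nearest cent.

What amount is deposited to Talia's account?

$1,453.38

Regular pay: 38 × $46.18 = $1,754.84
Overtime pay: 8 × $46.18 × 1.5 = $554.16
Gross pay = $1,754.84 + $554.16 = $2,309.00
Pension contribution: $2,309.00 × 0.0899 = $207.58
403(b) contribution: $2,309.00 × 0.084 = $193.96
Pre-tax total = $207.58 + $193.96 = $401.54
Taxable wages = $2,309.00 − $401.54 = $1,907.46
State withholding: $1,907.46 × 0.0575 = $109.68
City income tax: $1,907.46 × 0.02 = $38.15
Social Security tax: $2,309.00 × 0.061 = $140.85
State unemployment insurance (employee share): $2,309.00 × 0.003 = $6.93
Dental plan: $158.47
Total deductions = $207.58 + $193.96 + $109.68 + $38.15 + $140.85 + $6.93 + $158.47 = $855.62
Net pay = $2,309.00 − $855.62 = $1,453.38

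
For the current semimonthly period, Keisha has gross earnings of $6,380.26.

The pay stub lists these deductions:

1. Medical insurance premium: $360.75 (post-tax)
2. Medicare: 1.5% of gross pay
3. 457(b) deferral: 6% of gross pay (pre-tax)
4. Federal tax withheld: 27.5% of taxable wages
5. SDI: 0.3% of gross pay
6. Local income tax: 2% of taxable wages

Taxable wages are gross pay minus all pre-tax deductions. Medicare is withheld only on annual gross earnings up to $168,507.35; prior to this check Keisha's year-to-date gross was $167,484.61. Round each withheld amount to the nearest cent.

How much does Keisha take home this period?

$3,832.96

457(b) deferral: $6,380.26 × 0.06 = $382.82
Taxable wages = $6,380.26 − $382.82 = $5,997.44
Federal tax withheld: $5,997.44 × 0.275 = $1,649.30
Local income tax: $5,997.44 × 0.02 = $119.95
Medicare: only $168,507.35 − $167,484.61 = $1,022.74 of this check is subject → $1,022.74 × 0.015 = $15.34
SDI: $6,380.26 × 0.003 = $19.14
Medical insurance premium: $360.75
Total deductions = $382.82 + $1,649.30 + $119.95 + $15.34 + $19.14 + $360.75 = $2,547.30
Net pay = $6,380.26 − $2,547.30 = $3,832.96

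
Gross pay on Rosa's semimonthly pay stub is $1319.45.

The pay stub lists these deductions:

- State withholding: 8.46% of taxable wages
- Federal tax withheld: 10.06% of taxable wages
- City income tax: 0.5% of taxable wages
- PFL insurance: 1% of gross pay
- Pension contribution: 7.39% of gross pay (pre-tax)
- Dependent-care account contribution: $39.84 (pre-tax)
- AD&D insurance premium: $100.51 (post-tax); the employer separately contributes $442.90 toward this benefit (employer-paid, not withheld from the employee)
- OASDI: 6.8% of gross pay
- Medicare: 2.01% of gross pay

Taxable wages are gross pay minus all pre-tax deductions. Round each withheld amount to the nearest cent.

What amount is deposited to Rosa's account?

$727.32

Dependent-care account contribution: $39.84
Pension contribution: $1319.45 × 0.0739 = $97.51
Pre-tax total = $39.84 + $97.51 = $137.35
Taxable wages = $1319.45 − $137.35 = $1182.10
State withholding: $1182.10 × 0.0846 = $100.01
Federal tax withheld: $1182.10 × 0.1006 = $118.92
City income tax: $1182.10 × 0.005 = $5.91
OASDI: $1319.45 × 0.068 = $89.72
PFL insurance: $1319.45 × 0.01 = $13.19
Medicare: $1319.45 × 0.0201 = $26.52
AD&D insurance premium: $100.51
(Employer's $442.90 toward AD&D insurance premium is not withheld from the employee.)
Total deductions = $39.84 + $97.51 + $100.01 + $118.92 + $5.91 + $89.72 + $13.19 + $26.52 + $100.51 = $592.13
Net pay = $1319.45 − $592.13 = $727.32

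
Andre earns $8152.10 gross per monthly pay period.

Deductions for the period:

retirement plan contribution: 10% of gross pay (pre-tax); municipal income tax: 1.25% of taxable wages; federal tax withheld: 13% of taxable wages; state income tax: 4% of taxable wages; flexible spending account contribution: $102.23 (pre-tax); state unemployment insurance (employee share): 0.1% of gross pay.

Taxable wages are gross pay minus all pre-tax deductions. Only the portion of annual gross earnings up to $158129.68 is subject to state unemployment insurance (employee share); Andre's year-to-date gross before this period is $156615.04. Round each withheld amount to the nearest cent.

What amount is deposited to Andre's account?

$5912.82

Retirement plan contribution: $8152.10 × 0.1 = $815.21
Flexible spending account contribution: $102.23
Pre-tax total = $815.21 + $102.23 = $917.44
Taxable wages = $8152.10 − $917.44 = $7234.66
State income tax: $7234.66 × 0.04 = $289.39
Federal tax withheld: $7234.66 × 0.13 = $940.51
Municipal income tax: $7234.66 × 0.0125 = $90.43
State unemployment insurance (employee share): only $158129.68 − $156615.04 = $1514.64 of this check is subject → $1514.64 × 0.001 = $1.51
Total deductions = $815.21 + $102.23 + $289.39 + $940.51 + $90.43 + $1.51 = $2239.28
Net pay = $8152.10 − $2239.28 = $5912.82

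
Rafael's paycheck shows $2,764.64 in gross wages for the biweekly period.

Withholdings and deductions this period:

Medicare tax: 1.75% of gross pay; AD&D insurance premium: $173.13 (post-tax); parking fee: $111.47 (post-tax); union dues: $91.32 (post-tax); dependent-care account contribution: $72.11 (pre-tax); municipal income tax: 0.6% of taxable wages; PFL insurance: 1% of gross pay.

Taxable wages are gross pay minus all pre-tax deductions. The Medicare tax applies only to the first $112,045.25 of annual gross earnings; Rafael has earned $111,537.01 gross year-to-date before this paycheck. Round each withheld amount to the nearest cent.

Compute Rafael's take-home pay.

Dependent-care account contribution: $72.11
Taxable wages = $2,764.64 − $72.11 = $2,692.53
Municipal income tax: $2,692.53 × 0.006 = $16.16
Medicare tax: only $112,045.25 − $111,537.01 = $508.24 of this check is subject → $508.24 × 0.0175 = $8.89
PFL insurance: $2,764.64 × 0.01 = $27.65
AD&D insurance premium: $173.13
Parking fee: $111.47
Union dues: $91.32
Total deductions = $72.11 + $16.16 + $8.89 + $27.65 + $173.13 + $111.47 + $91.32 = $500.73
Net pay = $2,764.64 − $500.73 = $2,263.91

$2,263.91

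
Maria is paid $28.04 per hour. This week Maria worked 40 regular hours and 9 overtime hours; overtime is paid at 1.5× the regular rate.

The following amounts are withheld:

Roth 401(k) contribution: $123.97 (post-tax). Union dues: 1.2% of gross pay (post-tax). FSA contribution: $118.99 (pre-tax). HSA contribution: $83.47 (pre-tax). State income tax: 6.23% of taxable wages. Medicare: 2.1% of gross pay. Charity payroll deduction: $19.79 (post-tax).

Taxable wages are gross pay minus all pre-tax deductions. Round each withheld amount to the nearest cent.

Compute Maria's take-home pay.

Regular pay: 40 × $28.04 = $1,121.60
Overtime pay: 9 × $28.04 × 1.5 = $378.54
Gross pay = $1,121.60 + $378.54 = $1,500.14
FSA contribution: $118.99
HSA contribution: $83.47
Pre-tax total = $118.99 + $83.47 = $202.46
Taxable wages = $1,500.14 − $202.46 = $1,297.68
State income tax: $1,297.68 × 0.0623 = $80.85
Medicare: $1,500.14 × 0.021 = $31.50
Union dues: $1,500.14 × 0.012 = $18.00
Roth 401(k) contribution: $123.97
Charity payroll deduction: $19.79
Total deductions = $118.99 + $83.47 + $80.85 + $31.50 + $18.00 + $123.97 + $19.79 = $476.57
Net pay = $1,500.14 − $476.57 = $1,023.57

$1,023.57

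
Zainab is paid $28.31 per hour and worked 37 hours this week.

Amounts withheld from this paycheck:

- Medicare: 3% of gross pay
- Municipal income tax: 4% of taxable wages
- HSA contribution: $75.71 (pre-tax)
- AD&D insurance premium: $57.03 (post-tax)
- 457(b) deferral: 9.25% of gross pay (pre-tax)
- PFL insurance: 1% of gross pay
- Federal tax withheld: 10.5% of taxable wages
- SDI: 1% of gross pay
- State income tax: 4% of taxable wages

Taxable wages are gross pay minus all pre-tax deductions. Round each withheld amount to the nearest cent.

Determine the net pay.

Gross pay: 37 × $28.31 = $1,047.47
457(b) deferral: $1,047.47 × 0.0925 = $96.89
HSA contribution: $75.71
Pre-tax total = $96.89 + $75.71 = $172.60
Taxable wages = $1,047.47 − $172.60 = $874.87
Federal tax withheld: $874.87 × 0.105 = $91.86
Municipal income tax: $874.87 × 0.04 = $34.99
State income tax: $874.87 × 0.04 = $34.99
SDI: $1,047.47 × 0.01 = $10.47
PFL insurance: $1,047.47 × 0.01 = $10.47
Medicare: $1,047.47 × 0.03 = $31.42
AD&D insurance premium: $57.03
Total deductions = $96.89 + $75.71 + $91.86 + $34.99 + $34.99 + $10.47 + $10.47 + $31.42 + $57.03 = $443.83
Net pay = $1,047.47 − $443.83 = $603.64

$603.64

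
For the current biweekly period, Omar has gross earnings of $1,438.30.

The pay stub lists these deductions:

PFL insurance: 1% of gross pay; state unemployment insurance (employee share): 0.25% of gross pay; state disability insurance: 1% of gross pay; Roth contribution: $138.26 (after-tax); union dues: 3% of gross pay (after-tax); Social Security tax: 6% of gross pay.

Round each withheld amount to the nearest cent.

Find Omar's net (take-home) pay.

State unemployment insurance (employee share): $1,438.30 × 0.0025 = $3.60
PFL insurance: $1,438.30 × 0.01 = $14.38
State disability insurance: $1,438.30 × 0.01 = $14.38
Social Security tax: $1,438.30 × 0.06 = $86.30
Roth contribution: $138.26
Union dues: $1,438.30 × 0.03 = $43.15
Total deductions = $3.60 + $14.38 + $14.38 + $86.30 + $138.26 + $43.15 = $300.07
Net pay = $1,438.30 − $300.07 = $1,138.23

$1,138.23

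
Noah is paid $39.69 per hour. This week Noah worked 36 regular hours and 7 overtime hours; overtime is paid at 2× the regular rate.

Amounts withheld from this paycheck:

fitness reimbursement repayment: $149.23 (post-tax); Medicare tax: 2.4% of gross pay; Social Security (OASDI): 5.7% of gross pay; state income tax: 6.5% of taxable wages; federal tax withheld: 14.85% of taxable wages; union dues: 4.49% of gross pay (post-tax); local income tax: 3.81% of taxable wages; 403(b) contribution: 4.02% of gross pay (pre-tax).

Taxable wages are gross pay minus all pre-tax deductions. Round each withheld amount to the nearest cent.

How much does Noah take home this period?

$1,026.41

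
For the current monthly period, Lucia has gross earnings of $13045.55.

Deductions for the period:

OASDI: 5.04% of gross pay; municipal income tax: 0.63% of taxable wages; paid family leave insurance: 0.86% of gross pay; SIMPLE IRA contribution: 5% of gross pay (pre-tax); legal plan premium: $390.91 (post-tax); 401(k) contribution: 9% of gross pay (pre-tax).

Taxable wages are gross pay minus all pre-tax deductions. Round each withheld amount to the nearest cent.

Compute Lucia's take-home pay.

401(k) contribution: $13045.55 × 0.09 = $1174.10
SIMPLE IRA contribution: $13045.55 × 0.05 = $652.28
Pre-tax total = $1174.10 + $652.28 = $1826.38
Taxable wages = $13045.55 − $1826.38 = $11219.17
Municipal income tax: $11219.17 × 0.0063 = $70.68
OASDI: $13045.55 × 0.0504 = $657.50
Paid family leave insurance: $13045.55 × 0.0086 = $112.19
Legal plan premium: $390.91
Total deductions = $1174.10 + $652.28 + $70.68 + $657.50 + $112.19 + $390.91 = $3057.66
Net pay = $13045.55 − $3057.66 = $9987.89

$9987.89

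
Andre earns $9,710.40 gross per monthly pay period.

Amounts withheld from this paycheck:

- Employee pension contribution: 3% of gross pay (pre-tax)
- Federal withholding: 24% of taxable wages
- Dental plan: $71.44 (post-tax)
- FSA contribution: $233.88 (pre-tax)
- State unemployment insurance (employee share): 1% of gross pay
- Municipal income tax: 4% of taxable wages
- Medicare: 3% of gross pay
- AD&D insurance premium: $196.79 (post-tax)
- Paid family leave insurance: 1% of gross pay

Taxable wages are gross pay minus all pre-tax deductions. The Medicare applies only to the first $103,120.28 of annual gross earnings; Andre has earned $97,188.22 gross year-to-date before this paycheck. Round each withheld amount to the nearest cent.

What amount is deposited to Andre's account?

FSA contribution: $233.88
Employee pension contribution: $9,710.40 × 0.03 = $291.31
Pre-tax total = $233.88 + $291.31 = $525.19
Taxable wages = $9,710.40 − $525.19 = $9,185.21
Federal withholding: $9,185.21 × 0.24 = $2,204.45
Municipal income tax: $9,185.21 × 0.04 = $367.41
State unemployment insurance (employee share): $9,710.40 × 0.01 = $97.10
Paid family leave insurance: $9,710.40 × 0.01 = $97.10
Medicare: only $103,120.28 − $97,188.22 = $5,932.06 of this check is subject → $5,932.06 × 0.03 = $177.96
Dental plan: $71.44
AD&D insurance premium: $196.79
Total deductions = $233.88 + $291.31 + $2,204.45 + $367.41 + $97.10 + $97.10 + $177.96 + $71.44 + $196.79 = $3,737.44
Net pay = $9,710.40 − $3,737.44 = $5,972.96

$5,972.96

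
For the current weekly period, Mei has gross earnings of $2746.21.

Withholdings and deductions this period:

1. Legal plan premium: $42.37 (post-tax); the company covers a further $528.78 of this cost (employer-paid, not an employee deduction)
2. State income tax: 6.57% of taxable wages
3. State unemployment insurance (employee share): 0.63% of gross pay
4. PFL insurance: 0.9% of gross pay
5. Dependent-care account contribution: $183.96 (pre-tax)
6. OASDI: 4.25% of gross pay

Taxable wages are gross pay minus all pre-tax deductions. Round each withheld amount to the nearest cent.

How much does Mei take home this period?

$2192.81

Dependent-care account contribution: $183.96
Taxable wages = $2746.21 − $183.96 = $2562.25
State income tax: $2562.25 × 0.0657 = $168.34
OASDI: $2746.21 × 0.0425 = $116.71
PFL insurance: $2746.21 × 0.009 = $24.72
State unemployment insurance (employee share): $2746.21 × 0.0063 = $17.30
Legal plan premium: $42.37
(Employer's $528.78 toward legal plan premium is not withheld from the employee.)
Total deductions = $183.96 + $168.34 + $116.71 + $24.72 + $17.30 + $42.37 = $553.40
Net pay = $2746.21 − $553.40 = $2192.81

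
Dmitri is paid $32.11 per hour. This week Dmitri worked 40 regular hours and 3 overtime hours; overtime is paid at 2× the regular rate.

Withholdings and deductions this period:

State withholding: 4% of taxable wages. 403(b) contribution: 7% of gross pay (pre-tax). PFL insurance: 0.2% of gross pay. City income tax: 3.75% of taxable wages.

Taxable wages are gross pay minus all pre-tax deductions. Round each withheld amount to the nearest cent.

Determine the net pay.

Regular pay: 40 × $32.11 = $1,284.40
Overtime pay: 3 × $32.11 × 2 = $192.66
Gross pay = $1,284.40 + $192.66 = $1,477.06
403(b) contribution: $1,477.06 × 0.07 = $103.39
Taxable wages = $1,477.06 − $103.39 = $1,373.67
City income tax: $1,373.67 × 0.0375 = $51.51
State withholding: $1,373.67 × 0.04 = $54.95
PFL insurance: $1,477.06 × 0.002 = $2.95
Total deductions = $103.39 + $51.51 + $54.95 + $2.95 = $212.80
Net pay = $1,477.06 − $212.80 = $1,264.26

$1,264.26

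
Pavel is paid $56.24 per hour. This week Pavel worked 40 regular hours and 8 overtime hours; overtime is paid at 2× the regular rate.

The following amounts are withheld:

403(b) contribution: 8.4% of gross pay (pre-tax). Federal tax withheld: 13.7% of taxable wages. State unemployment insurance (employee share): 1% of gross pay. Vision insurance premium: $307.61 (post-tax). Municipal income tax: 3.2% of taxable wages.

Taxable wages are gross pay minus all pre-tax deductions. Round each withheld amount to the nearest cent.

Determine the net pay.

Regular pay: 40 × $56.24 = $2249.60
Overtime pay: 8 × $56.24 × 2 = $899.84
Gross pay = $2249.60 + $899.84 = $3149.44
403(b) contribution: $3149.44 × 0.084 = $264.55
Taxable wages = $3149.44 − $264.55 = $2884.89
Municipal income tax: $2884.89 × 0.032 = $92.32
Federal tax withheld: $2884.89 × 0.137 = $395.23
State unemployment insurance (employee share): $3149.44 × 0.01 = $31.49
Vision insurance premium: $307.61
Total deductions = $264.55 + $92.32 + $395.23 + $31.49 + $307.61 = $1091.20
Net pay = $3149.44 − $1091.20 = $2058.24

$2058.24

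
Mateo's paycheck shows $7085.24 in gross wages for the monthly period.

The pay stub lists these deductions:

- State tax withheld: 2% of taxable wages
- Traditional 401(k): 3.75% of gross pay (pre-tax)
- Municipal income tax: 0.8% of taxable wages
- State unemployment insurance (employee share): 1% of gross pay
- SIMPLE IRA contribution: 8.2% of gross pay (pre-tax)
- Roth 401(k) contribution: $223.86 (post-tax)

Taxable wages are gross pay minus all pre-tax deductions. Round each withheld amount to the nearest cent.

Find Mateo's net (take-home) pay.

SIMPLE IRA contribution: $7085.24 × 0.082 = $580.99
Traditional 401(k): $7085.24 × 0.0375 = $265.70
Pre-tax total = $580.99 + $265.70 = $846.69
Taxable wages = $7085.24 − $846.69 = $6238.55
State tax withheld: $6238.55 × 0.02 = $124.77
Municipal income tax: $6238.55 × 0.008 = $49.91
State unemployment insurance (employee share): $7085.24 × 0.01 = $70.85
Roth 401(k) contribution: $223.86
Total deductions = $580.99 + $265.70 + $124.77 + $49.91 + $70.85 + $223.86 = $1316.08
Net pay = $7085.24 − $1316.08 = $5769.16

$5769.16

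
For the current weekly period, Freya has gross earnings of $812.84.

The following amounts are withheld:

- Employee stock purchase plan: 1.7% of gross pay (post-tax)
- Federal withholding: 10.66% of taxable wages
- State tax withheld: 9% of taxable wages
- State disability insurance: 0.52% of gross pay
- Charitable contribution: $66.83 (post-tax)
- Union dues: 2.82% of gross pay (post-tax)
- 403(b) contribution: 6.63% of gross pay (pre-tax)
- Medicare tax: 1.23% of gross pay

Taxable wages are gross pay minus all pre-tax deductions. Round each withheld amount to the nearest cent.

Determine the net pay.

$491.94

403(b) contribution: $812.84 × 0.0663 = $53.89
Taxable wages = $812.84 − $53.89 = $758.95
State tax withheld: $758.95 × 0.09 = $68.31
Federal withholding: $758.95 × 0.1066 = $80.90
Medicare tax: $812.84 × 0.0123 = $10.00
State disability insurance: $812.84 × 0.0052 = $4.23
Charitable contribution: $66.83
Union dues: $812.84 × 0.0282 = $22.92
Employee stock purchase plan: $812.84 × 0.017 = $13.82
Total deductions = $53.89 + $68.31 + $80.90 + $10.00 + $4.23 + $66.83 + $22.92 + $13.82 = $320.90
Net pay = $812.84 − $320.90 = $491.94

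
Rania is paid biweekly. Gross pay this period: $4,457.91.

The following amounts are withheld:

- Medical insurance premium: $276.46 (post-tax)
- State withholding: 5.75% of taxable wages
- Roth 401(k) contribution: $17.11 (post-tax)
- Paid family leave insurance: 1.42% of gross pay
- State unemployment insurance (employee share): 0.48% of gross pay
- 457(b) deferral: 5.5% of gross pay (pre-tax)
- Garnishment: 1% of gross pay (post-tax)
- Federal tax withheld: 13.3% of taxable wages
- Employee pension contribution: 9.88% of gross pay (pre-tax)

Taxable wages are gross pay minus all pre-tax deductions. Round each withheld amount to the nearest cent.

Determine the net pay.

457(b) deferral: $4,457.91 × 0.055 = $245.19
Employee pension contribution: $4,457.91 × 0.0988 = $440.44
Pre-tax total = $245.19 + $440.44 = $685.63
Taxable wages = $4,457.91 − $685.63 = $3,772.28
State withholding: $3,772.28 × 0.0575 = $216.91
Federal tax withheld: $3,772.28 × 0.133 = $501.71
Paid family leave insurance: $4,457.91 × 0.0142 = $63.30
State unemployment insurance (employee share): $4,457.91 × 0.0048 = $21.40
Garnishment: $4,457.91 × 0.01 = $44.58
Roth 401(k) contribution: $17.11
Medical insurance premium: $276.46
Total deductions = $245.19 + $440.44 + $216.91 + $501.71 + $63.30 + $21.40 + $44.58 + $17.11 + $276.46 = $1,827.10
Net pay = $4,457.91 − $1,827.10 = $2,630.81

$2,630.81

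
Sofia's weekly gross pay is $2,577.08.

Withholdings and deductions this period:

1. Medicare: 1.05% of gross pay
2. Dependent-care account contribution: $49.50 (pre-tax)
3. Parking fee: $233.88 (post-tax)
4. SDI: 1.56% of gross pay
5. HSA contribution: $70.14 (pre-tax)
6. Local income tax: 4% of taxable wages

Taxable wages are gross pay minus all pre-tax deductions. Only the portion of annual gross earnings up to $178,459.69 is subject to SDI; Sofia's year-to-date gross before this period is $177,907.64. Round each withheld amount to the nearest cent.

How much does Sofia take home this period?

HSA contribution: $70.14
Dependent-care account contribution: $49.50
Pre-tax total = $70.14 + $49.50 = $119.64
Taxable wages = $2,577.08 − $119.64 = $2,457.44
Local income tax: $2,457.44 × 0.04 = $98.30
Medicare: $2,577.08 × 0.0105 = $27.06
SDI: only $178,459.69 − $177,907.64 = $552.05 of this check is subject → $552.05 × 0.0156 = $8.61
Parking fee: $233.88
Total deductions = $70.14 + $49.50 + $98.30 + $27.06 + $8.61 + $233.88 = $487.49
Net pay = $2,577.08 − $487.49 = $2,089.59

$2,089.59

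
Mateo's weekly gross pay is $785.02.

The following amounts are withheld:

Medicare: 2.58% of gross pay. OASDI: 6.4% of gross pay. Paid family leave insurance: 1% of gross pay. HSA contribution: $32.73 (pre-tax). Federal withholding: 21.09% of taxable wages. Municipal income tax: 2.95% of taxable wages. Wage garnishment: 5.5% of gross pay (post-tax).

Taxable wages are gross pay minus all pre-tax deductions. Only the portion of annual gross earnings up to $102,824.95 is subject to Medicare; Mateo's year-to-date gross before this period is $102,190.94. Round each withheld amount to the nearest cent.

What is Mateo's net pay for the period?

$453.81

HSA contribution: $32.73
Taxable wages = $785.02 − $32.73 = $752.29
Federal withholding: $752.29 × 0.2109 = $158.66
Municipal income tax: $752.29 × 0.0295 = $22.19
OASDI: $785.02 × 0.064 = $50.24
Medicare: only $102,824.95 − $102,190.94 = $634.01 of this check is subject → $634.01 × 0.0258 = $16.36
Paid family leave insurance: $785.02 × 0.01 = $7.85
Wage garnishment: $785.02 × 0.055 = $43.18
Total deductions = $32.73 + $158.66 + $22.19 + $50.24 + $16.36 + $7.85 + $43.18 = $331.21
Net pay = $785.02 − $331.21 = $453.81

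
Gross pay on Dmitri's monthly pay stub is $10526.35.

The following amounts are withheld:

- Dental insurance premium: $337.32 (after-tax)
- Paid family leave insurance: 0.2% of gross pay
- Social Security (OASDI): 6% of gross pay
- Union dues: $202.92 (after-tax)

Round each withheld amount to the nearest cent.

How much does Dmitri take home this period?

Paid family leave insurance: $10526.35 × 0.002 = $21.05
Social Security (OASDI): $10526.35 × 0.06 = $631.58
Dental insurance premium: $337.32
Union dues: $202.92
Total deductions = $21.05 + $631.58 + $337.32 + $202.92 = $1192.87
Net pay = $10526.35 − $1192.87 = $9333.48

$9333.48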